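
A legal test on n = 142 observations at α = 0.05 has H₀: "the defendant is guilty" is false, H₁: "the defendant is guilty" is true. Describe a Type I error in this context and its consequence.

Type I error: rejecting H₀ when it is true — concluding that the defendant is guilty when in fact it is not. Consequence: convicting an innocent person.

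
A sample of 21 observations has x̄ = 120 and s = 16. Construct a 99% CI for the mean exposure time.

CI = x̄ ± t*(s/√n) = 120 ± 2.845(16/√21) = (110.07, 129.93)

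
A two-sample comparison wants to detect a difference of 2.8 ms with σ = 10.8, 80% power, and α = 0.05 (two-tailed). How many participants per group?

n per group = 2(z_α/2 + z_β)²σ²/d² = 2×(1.96 + 0.84)²×10.8²/2.8² = 233.3 → n = 234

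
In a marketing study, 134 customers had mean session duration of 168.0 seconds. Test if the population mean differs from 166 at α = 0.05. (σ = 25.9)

z = (x̄ - μ₀)/(σ/√n) = (168.0 - 166)/(25.9/√134) = 0.894. Critical value: ±1.96. Since |0.894| ≤ 1.96, Fail to reject H₀.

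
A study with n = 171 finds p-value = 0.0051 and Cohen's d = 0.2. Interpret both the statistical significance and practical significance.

Statistically significant (p = 0.0051 < 0.05). Cohen's d = 0.2 indicates a small effect size. Both statistical and practical significance should be considered.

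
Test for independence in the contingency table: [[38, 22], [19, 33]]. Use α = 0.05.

χ² = 8.003. df = 1, critical = 3.841. Reject H₀. Variables are dependent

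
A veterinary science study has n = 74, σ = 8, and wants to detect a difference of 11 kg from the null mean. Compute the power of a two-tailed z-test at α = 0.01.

SE = σ/√n = 8/√74 = 0.93. Non-centrality λ = d/SE = 11/0.93 = 11.828. Power ≈ Φ(λ - z_{α/2}) = Φ(11.828 - 2.576) = Φ(9.252) = 1.0.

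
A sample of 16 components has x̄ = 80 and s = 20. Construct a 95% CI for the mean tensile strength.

CI = x̄ ± t*(s/√n) = 80 ± 2.131(20/√16) = (69.34, 90.66)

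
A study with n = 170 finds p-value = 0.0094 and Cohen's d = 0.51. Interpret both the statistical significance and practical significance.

Statistically significant (p = 0.0094 < 0.05). Cohen's d = 0.51 indicates a medium effect size. Both statistical and practical significance should be considered.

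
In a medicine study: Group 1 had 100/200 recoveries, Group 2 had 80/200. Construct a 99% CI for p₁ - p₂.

p̂₁ = 0.5, p̂₂ = 0.4. Difference = 0.1. CI = (-0.028, 0.228)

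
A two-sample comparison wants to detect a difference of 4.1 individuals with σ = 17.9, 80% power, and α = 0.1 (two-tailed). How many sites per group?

n per group = 2(z_α/2 + z_β)²σ²/d² = 2×(1.645 + 0.84)²×17.9²/4.1² = 235.4 → n = 236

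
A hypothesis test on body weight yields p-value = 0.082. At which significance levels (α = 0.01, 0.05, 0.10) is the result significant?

p = 0.082. Significant at: α = 0.1.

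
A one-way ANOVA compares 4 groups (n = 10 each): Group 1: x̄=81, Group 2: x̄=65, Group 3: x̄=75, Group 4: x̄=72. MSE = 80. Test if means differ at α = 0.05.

Grand mean = 73.25. SS_between = 1327.5, MS_between = 442.5. F = 5.531, F_crit ≈ 2.866. Reject H₀.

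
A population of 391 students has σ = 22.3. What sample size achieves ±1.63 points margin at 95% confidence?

Without FPC: n₀ = (1.96×22.3/1.63)² = 719.029. With FPC: n = n₀N/(n₀+N-1) = 253.5 → n = 254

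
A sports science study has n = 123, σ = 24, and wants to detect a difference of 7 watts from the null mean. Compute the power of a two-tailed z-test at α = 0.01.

SE = σ/√n = 24/√123 = 2.164. Non-centrality λ = d/SE = 7/2.164 = 3.235. Power ≈ Φ(λ - z_{α/2}) = Φ(3.235 - 2.576) = Φ(0.659) = 0.745.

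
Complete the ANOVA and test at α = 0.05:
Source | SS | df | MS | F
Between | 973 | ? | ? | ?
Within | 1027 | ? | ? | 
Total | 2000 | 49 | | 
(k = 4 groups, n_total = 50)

df_between = 3, df_within = 46. MS_between = 324.33, MS_within = 22.33. F = 14.527, F_crit ≈ 2.807. Reject H₀.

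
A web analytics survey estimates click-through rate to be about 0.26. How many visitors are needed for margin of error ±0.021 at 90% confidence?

n = z²p(1-p)/E² = 1.645²×0.26×0.74/0.021² = 1180.6 → n = 1181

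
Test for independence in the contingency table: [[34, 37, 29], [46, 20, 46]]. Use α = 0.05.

χ² = 10.077. df = 2, critical = 5.991. Reject H₀. Variables are dependent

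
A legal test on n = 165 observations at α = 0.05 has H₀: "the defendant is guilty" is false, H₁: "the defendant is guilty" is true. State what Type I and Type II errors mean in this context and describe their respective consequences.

Type I (false positive): concluding that the defendant is guilty when it is not — convicting an innocent person. Type II (false negative): failing to conclude that the defendant is guilty when it is — acquitting a guilty person. Which is costlier depends on domain priorities and is a judgement call rather than a statistical fact.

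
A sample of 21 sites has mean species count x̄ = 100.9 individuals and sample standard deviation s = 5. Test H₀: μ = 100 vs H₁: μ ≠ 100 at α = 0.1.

t = (x̄ - μ₀)/(s/√n) = (100.9 - 100)/(5/√21) = 0.825. df = 20, critical t = ±1.725. Fail to reject H₀.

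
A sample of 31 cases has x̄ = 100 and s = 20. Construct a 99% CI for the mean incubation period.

CI = x̄ ± t*(s/√n) = 100 ± 2.75(20/√31) = (90.12, 109.88)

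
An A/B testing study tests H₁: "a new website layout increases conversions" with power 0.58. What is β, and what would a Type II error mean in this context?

β = 1 - power = 1 - 0.58 = 0.42. A Type II error is failing to reject H₀ when H₀ is false (false negative) — here, failing to conclude that a new website layout increases conversions when in fact it is true. Consequence: discarding a layout that would have improved conversions — lost revenue.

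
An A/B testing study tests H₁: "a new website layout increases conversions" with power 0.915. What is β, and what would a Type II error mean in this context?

β = 1 - power = 1 - 0.915 = 0.085. A Type II error is failing to reject H₀ when H₀ is false (false negative) — here, failing to conclude that a new website layout increases conversions when in fact it is true. Consequence: discarding a layout that would have improved conversions — lost revenue.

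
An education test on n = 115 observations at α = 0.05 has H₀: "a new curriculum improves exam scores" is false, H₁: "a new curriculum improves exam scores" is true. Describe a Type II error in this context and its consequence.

Type II error: failing to reject H₀ when it is false — concluding that a new curriculum improves exam scores is not supported when in fact it is. Consequence: keeping the old curriculum when the new one would have helped students.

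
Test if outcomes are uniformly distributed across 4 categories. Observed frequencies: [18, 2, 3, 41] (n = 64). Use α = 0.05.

Expected = 16 each. χ² = Σ(O-E)²/E = 62.125. df = 3, critical value = 7.815. Reject H₀.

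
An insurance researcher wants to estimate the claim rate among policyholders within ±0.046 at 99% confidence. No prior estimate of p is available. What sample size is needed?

Conservative approach: use p = 0.5 (maximizes p(1-p) = 0.25). n = z²(0.25)/E² = 2.576²×0.25/0.046² = 784.0 → n = 784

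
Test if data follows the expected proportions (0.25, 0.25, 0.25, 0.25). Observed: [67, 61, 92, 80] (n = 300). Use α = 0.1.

Expected: [75.0, 75.0, 75.0, 75.0]. χ² = 7.653. df = 3, critical = 6.251. Reject H₀.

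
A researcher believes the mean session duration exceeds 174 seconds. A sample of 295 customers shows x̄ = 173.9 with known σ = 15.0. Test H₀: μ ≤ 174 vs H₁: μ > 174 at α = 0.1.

z = -0.115. Critical value: 1.28. Fail to reject H₀.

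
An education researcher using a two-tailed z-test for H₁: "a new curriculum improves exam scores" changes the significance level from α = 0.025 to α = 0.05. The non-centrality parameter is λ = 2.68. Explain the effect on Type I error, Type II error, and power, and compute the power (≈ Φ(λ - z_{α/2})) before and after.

Increasing α from 0.025 to 0.05:
• Type I error rate increases (α is the Type I rate by definition).
• Critical value moves from z_{α/2} = 2.241 to 1.96, so power = Φ(λ - z_{α/2}) goes from Φ(2.68 - 2.241) = 0.67 to Φ(2.68 - 1.96) = 0.764.
• Type II error rate β = 1 - power therefore decreases (0.33 → 0.236).
Appropriate when false negatives are costly — here, keeping the old curriculum when the new one would have helped students.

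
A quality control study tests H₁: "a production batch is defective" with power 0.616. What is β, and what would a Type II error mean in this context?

β = 1 - power = 1 - 0.616 = 0.384. A Type II error is failing to reject H₀ when H₀ is false (false negative) — here, failing to conclude that a production batch is defective when in fact it is true. Consequence: shipping a defective batch — faulty products reach customers.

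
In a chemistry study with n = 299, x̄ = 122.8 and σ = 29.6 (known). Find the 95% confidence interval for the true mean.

CI = x̄ ± z*(σ/√n) = 122.8 ± 1.96(29.6/√299) = 122.8 ± 3.36 = (119.44, 126.16)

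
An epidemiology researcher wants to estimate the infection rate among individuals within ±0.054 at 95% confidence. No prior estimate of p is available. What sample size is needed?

Conservative approach: use p = 0.5 (maximizes p(1-p) = 0.25). n = z²(0.25)/E² = 1.96²×0.25/0.054² = 329.4 → n = 330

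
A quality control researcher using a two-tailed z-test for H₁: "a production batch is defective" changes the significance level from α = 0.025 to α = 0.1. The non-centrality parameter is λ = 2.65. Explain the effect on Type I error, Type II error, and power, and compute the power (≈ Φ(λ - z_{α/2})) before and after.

Increasing α from 0.025 to 0.1:
• Type I error rate increases (α is the Type I rate by definition).
• Critical value moves from z_{α/2} = 2.241 to 1.645, so power = Φ(λ - z_{α/2}) goes from Φ(2.65 - 2.241) = 0.659 to Φ(2.65 - 1.645) = 0.843.
• Type II error rate β = 1 - power therefore decreases (0.341 → 0.157).
Appropriate when false negatives are costly — here, shipping a defective batch — faulty products reach customers.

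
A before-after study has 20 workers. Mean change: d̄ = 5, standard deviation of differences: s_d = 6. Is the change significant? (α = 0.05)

t = d̄/(s_d/√n) = 5/(6/√20) = 3.727. df = 19, critical t = ±2.093. Reject H₀.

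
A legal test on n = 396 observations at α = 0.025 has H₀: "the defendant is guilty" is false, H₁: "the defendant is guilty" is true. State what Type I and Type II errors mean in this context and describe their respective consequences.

Type I (false positive): concluding that the defendant is guilty when it is not — convicting an innocent person. Type II (false negative): failing to conclude that the defendant is guilty when it is — acquitting a guilty person. Which is costlier depends on domain priorities and is a judgement call rather than a statistical fact.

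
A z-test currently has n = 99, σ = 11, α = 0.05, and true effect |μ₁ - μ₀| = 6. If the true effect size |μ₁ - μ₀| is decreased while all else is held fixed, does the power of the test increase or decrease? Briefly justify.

Power decreases: a smaller true effect decreases the non-centrality λ = |μ₁ - μ₀|/(σ/√n).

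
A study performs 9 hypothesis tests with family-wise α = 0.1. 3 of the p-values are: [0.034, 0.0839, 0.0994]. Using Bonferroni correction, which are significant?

Bonferroni α = 0.1/9 = 0.01111. None of the given p-values are significant.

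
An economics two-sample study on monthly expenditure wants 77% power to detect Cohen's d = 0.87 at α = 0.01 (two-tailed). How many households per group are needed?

z_{α/2} = 2.576, z_β = Φ⁻¹(0.77) = 0.739. For large effect (d = 0.87): n per group = 2(z_{α/2} + z_β)²/d² = 2(2.576 + 0.739)²/0.87² = 29.04 → 30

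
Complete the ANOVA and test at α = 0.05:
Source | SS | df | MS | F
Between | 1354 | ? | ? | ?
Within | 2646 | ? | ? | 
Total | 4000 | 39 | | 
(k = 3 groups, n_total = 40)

df_between = 2, df_within = 37. MS_between = 677.0, MS_within = 71.51. F = 9.467, F_crit ≈ 3.252. Reject H₀.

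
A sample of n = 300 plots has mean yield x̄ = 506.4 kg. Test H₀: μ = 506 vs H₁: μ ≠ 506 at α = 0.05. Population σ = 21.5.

z = (x̄ - μ₀)/(σ/√n) = (506.4 - 506)/(21.5/√300) = 0.322. Critical value: ±1.96. Since |0.322| ≤ 1.96, Fail to reject H₀.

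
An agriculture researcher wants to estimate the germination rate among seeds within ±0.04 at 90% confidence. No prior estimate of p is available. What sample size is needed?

Conservative approach: use p = 0.5 (maximizes p(1-p) = 0.25). n = z²(0.25)/E² = 1.645²×0.25/0.04² = 422.8 → n = 423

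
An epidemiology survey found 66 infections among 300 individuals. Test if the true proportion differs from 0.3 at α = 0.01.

p̂ = 0.22, p₀ = 0.3. z = (p̂ - p₀)/√(p₀(1-p₀)/n) = -3.024. Critical: ±2.576. Reject H₀.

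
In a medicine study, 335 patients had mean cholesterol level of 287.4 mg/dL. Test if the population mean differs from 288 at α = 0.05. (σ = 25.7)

z = (x̄ - μ₀)/(σ/√n) = (287.4 - 288)/(25.7/√335) = -0.427. Critical value: ±1.96. Since |-0.427| ≤ 1.96, Fail to reject H₀.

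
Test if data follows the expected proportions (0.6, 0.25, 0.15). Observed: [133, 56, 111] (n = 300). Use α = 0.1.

Expected: [180.0, 75.0, 45.0]. χ² = 113.886. df = 2, critical = 4.605. Reject H₀.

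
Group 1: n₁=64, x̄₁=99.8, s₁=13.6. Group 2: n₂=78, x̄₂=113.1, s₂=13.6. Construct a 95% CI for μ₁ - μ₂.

Difference = -13.3. SE = √(13.6²/64 + 13.6²/78) = 2.294. CI = (-17.8, -8.8)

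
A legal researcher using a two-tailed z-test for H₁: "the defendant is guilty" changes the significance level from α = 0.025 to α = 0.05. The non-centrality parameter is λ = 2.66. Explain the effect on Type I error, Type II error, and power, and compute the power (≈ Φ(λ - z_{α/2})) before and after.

Increasing α from 0.025 to 0.05:
• Type I error rate increases (α is the Type I rate by definition).
• Critical value moves from z_{α/2} = 2.241 to 1.96, so power = Φ(λ - z_{α/2}) goes from Φ(2.66 - 2.241) = 0.662 to Φ(2.66 - 1.96) = 0.758.
• Type II error rate β = 1 - power therefore decreases (0.338 → 0.242).
Appropriate when false negatives are costly — here, acquitting a guilty person.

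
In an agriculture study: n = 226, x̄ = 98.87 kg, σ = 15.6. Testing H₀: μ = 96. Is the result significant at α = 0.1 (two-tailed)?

z = (98.87 - 96)/(15.6/√226) = 2.766. Since |z| > 1.645, significant at α = 0.1.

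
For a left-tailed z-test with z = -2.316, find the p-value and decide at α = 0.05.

p = P(Z < -2.316) = Φ(-2.316) ≈ 0.0103. Since p < 0.05, reject H₀ (significant) at α = 0.05.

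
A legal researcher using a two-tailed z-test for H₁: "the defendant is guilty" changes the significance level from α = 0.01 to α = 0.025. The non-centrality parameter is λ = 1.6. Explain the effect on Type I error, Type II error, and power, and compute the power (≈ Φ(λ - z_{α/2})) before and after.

Increasing α from 0.01 to 0.025:
• Type I error rate increases (α is the Type I rate by definition).
• Critical value moves from z_{α/2} = 2.576 to 2.241, so power = Φ(λ - z_{α/2}) goes from Φ(1.6 - 2.576) = 0.165 to Φ(1.6 - 2.241) = 0.261.
• Type II error rate β = 1 - power therefore decreases (0.835 → 0.739).
Appropriate when false negatives are costly — here, acquitting a guilty person.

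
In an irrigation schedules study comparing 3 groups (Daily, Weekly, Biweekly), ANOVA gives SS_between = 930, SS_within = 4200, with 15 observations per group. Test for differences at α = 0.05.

df_between = 2, df_within = 42. F = MS_between/MS_within = 465.0/100.0 = 4.65. F_crit ≈ 3.22. Reject H₀. At least one mean differs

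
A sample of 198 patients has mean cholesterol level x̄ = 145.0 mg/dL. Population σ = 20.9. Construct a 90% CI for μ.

CI = x̄ ± z*(σ/√n) = 145.0 ± 1.645(20.9/√198) = 145.0 ± 2.44 = (142.56, 147.44)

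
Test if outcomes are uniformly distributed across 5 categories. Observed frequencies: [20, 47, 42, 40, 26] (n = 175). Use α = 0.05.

Expected = 35 each. χ² = Σ(O-E)²/E = 14.971. df = 4, critical value = 9.488. Reject H₀.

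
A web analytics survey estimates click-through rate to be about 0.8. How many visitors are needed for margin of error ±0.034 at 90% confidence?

n = z²p(1-p)/E² = 1.645²×0.8×0.2/0.034² = 374.5 → n = 375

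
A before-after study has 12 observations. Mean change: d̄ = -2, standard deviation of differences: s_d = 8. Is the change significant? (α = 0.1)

t = d̄/(s_d/√n) = -2/(8/√12) = -0.866. df = 11, critical t = ±1.796. Fail to reject H₀.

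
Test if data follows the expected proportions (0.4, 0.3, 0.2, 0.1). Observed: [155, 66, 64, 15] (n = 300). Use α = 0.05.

Expected: [120.0, 90.0, 60.0, 30.0]. χ² = 24.375. df = 3, critical = 7.815. Reject H₀.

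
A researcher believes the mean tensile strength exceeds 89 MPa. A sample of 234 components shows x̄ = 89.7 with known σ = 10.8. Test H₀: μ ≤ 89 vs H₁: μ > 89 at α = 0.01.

z = 0.991. Critical value: 2.33. Fail to reject H₀.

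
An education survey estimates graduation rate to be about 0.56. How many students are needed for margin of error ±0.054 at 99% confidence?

n = z²p(1-p)/E² = 2.576²×0.56×0.44/0.054² = 560.7 → n = 561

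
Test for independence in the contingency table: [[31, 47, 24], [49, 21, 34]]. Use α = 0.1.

χ² = 15.697. df = 2, critical = 4.605. Reject H₀. Variables are dependent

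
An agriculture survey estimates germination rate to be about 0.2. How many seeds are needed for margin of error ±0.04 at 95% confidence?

n = z²p(1-p)/E² = 1.96²×0.2×0.8/0.04² = 384.2 → n = 385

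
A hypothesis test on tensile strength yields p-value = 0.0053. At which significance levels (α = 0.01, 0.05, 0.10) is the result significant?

p = 0.0053. Significant at: α = 0.01, 0.05, 0.1.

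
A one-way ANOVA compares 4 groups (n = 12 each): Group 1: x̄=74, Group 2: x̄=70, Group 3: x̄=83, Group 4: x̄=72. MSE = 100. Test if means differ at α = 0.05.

Grand mean = 74.75. SS_between = 1185.0, MS_between = 395.0. F = 3.95, F_crit ≈ 2.816. Reject H₀.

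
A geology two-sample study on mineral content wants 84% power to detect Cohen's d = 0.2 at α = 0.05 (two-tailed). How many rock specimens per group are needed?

z_{α/2} = 1.96, z_β = Φ⁻¹(0.84) = 0.994. For small effect (d = 0.2): n per group = 2(z_{α/2} + z_β)²/d² = 2(1.96 + 0.994)²/0.2² = 436.3 → 437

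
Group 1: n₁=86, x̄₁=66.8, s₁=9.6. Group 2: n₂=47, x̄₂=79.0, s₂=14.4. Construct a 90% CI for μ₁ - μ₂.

Difference = -12.2. SE = √(9.6²/86 + 14.4²/47) = 2.342. CI = (-16.05, -8.35)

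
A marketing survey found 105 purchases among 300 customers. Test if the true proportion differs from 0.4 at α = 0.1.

p̂ = 0.35, p₀ = 0.4. z = (p̂ - p₀)/√(p₀(1-p₀)/n) = -1.768. Critical: ±1.645. Reject H₀.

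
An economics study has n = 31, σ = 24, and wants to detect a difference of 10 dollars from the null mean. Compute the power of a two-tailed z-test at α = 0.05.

SE = σ/√n = 24/√31 = 4.311. Non-centrality λ = d/SE = 10/4.311 = 2.32. Power ≈ Φ(λ - z_{α/2}) = Φ(2.32 - 1.96) = Φ(0.36) = 0.641.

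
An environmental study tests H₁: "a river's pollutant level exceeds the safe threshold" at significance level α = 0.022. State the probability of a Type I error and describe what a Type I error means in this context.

P(Type I error) = α = 0.022. A Type I error is rejecting H₀ when H₀ is actually true (false positive) — here, concluding that a river's pollutant level exceeds the safe threshold when in fact this is not the case. Consequence: shutting down a compliant factory unnecessarily.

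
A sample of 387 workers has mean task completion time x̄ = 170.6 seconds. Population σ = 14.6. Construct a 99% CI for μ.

CI = x̄ ± z*(σ/√n) = 170.6 ± 2.576(14.6/√387) = 170.6 ± 1.91 = (168.69, 172.51)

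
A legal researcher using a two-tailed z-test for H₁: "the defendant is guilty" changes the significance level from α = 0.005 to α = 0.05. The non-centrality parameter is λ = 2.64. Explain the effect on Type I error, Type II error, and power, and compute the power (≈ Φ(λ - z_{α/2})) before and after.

Increasing α from 0.005 to 0.05:
• Type I error rate increases (α is the Type I rate by definition).
• Critical value moves from z_{α/2} = 2.807 to 1.96, so power = Φ(λ - z_{α/2}) goes from Φ(2.64 - 2.807) = 0.434 to Φ(2.64 - 1.96) = 0.752.
• Type II error rate β = 1 - power therefore decreases (0.566 → 0.248).
Appropriate when false negatives are costly — here, acquitting a guilty person.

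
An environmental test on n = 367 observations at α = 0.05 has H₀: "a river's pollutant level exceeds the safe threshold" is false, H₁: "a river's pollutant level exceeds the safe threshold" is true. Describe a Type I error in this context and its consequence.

Type I error: rejecting H₀ when it is true — concluding that a river's pollutant level exceeds the safe threshold when in fact it is not. Consequence: shutting down a compliant factory unnecessarily.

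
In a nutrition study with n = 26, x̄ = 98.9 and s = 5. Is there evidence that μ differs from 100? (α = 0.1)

t = (x̄ - μ₀)/(s/√n) = (98.9 - 100)/(5/√26) = -1.122. df = 25, critical t = ±1.708. Fail to reject H₀.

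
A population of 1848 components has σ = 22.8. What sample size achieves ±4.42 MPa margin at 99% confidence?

Without FPC: n₀ = (2.576×22.8/4.42)² = 176.57. With FPC: n = n₀N/(n₀+N-1) = 161.3 → n = 162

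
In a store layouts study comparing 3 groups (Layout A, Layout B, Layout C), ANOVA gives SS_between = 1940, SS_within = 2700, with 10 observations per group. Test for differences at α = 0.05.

df_between = 2, df_within = 27. F = MS_between/MS_within = 970.0/100.0 = 9.7. F_crit ≈ 3.354. Reject H₀. At least one mean differs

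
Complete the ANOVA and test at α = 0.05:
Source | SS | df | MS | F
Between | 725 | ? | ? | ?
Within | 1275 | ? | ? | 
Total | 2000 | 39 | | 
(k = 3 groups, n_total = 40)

df_between = 2, df_within = 37. MS_between = 362.5, MS_within = 34.46. F = 10.52, F_crit ≈ 3.252. Reject H₀.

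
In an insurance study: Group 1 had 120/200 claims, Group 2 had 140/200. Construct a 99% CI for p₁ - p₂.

p̂₁ = 0.6, p̂₂ = 0.7. Difference = -0.1. CI = (-0.222, 0.022)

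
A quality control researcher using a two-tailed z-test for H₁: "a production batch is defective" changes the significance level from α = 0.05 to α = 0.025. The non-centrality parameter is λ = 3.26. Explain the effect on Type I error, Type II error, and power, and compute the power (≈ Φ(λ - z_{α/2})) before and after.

Decreasing α from 0.05 to 0.025:
• Type I error rate decreases (α is the Type I rate by definition).
• Critical value moves from z_{α/2} = 1.96 to 2.241, so power = Φ(λ - z_{α/2}) goes from Φ(3.26 - 1.96) = 0.903 to Φ(3.26 - 2.241) = 0.846.
• Type II error rate β = 1 - power therefore increases (0.097 → 0.154).
Appropriate when false positives are costly — here, scrapping a good batch — wasted material and cost for no reason.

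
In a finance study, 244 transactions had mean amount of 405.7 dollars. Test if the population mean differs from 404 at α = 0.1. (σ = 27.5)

z = (x̄ - μ₀)/(σ/√n) = (405.7 - 404)/(27.5/√244) = 0.966. Critical value: ±1.645. Since |0.966| ≤ 1.645, Fail to reject H₀.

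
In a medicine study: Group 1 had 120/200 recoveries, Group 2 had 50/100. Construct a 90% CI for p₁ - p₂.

p̂₁ = 0.6, p̂₂ = 0.5. Difference = 0.1. CI = (-0.0, 0.2)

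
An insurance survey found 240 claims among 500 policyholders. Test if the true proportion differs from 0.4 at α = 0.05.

p̂ = 0.48, p₀ = 0.4. z = (p̂ - p₀)/√(p₀(1-p₀)/n) = 3.651. Critical: ±1.96. Reject H₀.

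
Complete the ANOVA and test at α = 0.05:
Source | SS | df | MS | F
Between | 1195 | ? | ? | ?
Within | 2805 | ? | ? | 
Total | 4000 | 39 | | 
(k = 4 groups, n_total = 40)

df_between = 3, df_within = 36. MS_between = 398.33, MS_within = 77.92. F = 5.112, F_crit ≈ 2.866. Reject H₀.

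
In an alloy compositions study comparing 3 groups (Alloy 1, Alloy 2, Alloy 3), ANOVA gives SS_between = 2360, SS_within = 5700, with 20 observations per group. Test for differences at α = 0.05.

df_between = 2, df_within = 57. F = MS_between/MS_within = 1180.0/100.0 = 11.8. F_crit ≈ 3.159. Reject H₀. At least one mean differs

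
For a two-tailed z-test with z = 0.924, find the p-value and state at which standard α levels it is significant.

p = 2·P(Z > |0.924|) = 2·(1 - Φ(0.924)) ≈ 0.3555. Not significant at any standard level.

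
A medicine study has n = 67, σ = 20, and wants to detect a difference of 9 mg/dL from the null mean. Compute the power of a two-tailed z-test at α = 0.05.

SE = σ/√n = 20/√67 = 2.443. Non-centrality λ = d/SE = 9/2.443 = 3.683. Power ≈ Φ(λ - z_{α/2}) = Φ(3.683 - 1.96) = Φ(1.723) = 0.958.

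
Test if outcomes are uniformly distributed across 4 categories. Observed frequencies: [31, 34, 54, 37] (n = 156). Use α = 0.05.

Expected = 39 each. χ² = Σ(O-E)²/E = 8.154. df = 3, critical value = 7.815. Reject H₀.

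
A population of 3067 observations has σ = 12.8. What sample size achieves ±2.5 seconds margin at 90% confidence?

Without FPC: n₀ = (1.645×12.8/2.5)² = 70.937. With FPC: n = n₀N/(n₀+N-1) = 69.4 → n = 70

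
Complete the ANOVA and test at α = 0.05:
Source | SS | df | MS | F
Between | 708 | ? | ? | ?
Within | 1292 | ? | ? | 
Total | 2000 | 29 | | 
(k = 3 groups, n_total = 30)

df_between = 2, df_within = 27. MS_between = 354.0, MS_within = 47.85. F = 7.398, F_crit ≈ 3.354. Reject H₀.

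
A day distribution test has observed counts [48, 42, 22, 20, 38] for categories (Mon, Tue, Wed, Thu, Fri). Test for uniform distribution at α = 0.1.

Expected = 34 each. χ² = Σ(O-E)²/E = 18.118. df = 4, critical value = 7.779. Reject H₀.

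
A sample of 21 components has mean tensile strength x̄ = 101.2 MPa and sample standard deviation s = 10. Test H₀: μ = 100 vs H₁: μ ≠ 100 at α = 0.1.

t = (x̄ - μ₀)/(s/√n) = (101.2 - 100)/(10/√21) = 0.55. df = 20, critical t = ±1.725. Fail to reject H₀.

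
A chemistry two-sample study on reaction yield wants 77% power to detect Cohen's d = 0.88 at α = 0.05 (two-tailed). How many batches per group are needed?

z_{α/2} = 1.96, z_β = Φ⁻¹(0.77) = 0.739. For large effect (d = 0.88): n per group = 2(z_{α/2} + z_β)²/d² = 2(1.96 + 0.739)²/0.88² = 18.8 → 19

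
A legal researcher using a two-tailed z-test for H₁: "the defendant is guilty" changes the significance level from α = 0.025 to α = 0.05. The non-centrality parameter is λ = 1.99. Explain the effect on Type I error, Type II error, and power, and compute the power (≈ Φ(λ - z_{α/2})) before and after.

Increasing α from 0.025 to 0.05:
• Type I error rate increases (α is the Type I rate by definition).
• Critical value moves from z_{α/2} = 2.241 to 1.96, so power = Φ(λ - z_{α/2}) goes from Φ(1.99 - 2.241) = 0.401 to Φ(1.99 - 1.96) = 0.512.
• Type II error rate β = 1 - power therefore decreases (0.599 → 0.488).
Appropriate when false negatives are costly — here, acquitting a guilty person.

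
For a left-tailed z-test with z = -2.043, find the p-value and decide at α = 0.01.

p = P(Z < -2.043) = Φ(-2.043) ≈ 0.0205. Since p ≥ 0.01, fail to reject H₀ (not significant) at α = 0.01.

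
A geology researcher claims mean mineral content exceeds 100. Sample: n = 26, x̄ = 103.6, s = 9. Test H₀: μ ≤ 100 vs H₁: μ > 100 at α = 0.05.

t = (103.6 - 100)/(9/√26) = 2.04, df = 25. Critical t = 1.708. Reject H₀.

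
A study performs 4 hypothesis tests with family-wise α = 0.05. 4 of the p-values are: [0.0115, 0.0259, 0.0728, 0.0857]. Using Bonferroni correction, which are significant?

Bonferroni α = 0.05/4 = 0.0125. Significant p-values: [0.0115]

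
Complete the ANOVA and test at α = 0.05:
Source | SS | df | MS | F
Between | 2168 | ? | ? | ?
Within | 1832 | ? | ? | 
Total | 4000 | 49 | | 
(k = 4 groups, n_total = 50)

df_between = 3, df_within = 46. MS_between = 722.67, MS_within = 39.83. F = 18.146, F_crit ≈ 2.807. Reject H₀.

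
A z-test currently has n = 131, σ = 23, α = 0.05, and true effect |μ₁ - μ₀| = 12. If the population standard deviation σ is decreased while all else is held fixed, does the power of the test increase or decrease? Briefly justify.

Power increases: a smaller σ shrinks the standard error σ/√n, moving the sampling distribution under H₁ further from the critical value.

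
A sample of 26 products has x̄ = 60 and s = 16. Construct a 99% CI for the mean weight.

CI = x̄ ± t*(s/√n) = 60 ± 2.787(16/√26) = (51.25, 68.75)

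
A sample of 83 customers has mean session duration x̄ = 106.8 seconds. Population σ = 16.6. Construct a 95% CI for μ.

CI = x̄ ± z*(σ/√n) = 106.8 ± 1.96(16.6/√83) = 106.8 ± 3.57 = (103.23, 110.37)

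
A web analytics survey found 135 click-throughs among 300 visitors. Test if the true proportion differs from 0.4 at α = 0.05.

p̂ = 0.45, p₀ = 0.4. z = (p̂ - p₀)/√(p₀(1-p₀)/n) = 1.768. Critical: ±1.96. Fail to reject H₀.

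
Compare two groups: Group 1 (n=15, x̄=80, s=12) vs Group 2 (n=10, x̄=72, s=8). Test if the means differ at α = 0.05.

Pooled sp = 10.62. t = 1.846, df = 23. Critical t = ±2.069. Fail to reject H₀.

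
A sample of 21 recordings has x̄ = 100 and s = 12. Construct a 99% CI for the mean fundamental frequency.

CI = x̄ ± t*(s/√n) = 100 ± 2.845(12/√21) = (92.55, 107.45)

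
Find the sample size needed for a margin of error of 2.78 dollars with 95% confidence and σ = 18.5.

n = (z*σ/E)² = (1.96×18.5/2.78)² = 170.1 → n = 171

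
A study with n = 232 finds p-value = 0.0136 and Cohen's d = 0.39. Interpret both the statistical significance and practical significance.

Statistically significant (p = 0.0136 < 0.05). Cohen's d = 0.39 indicates a small effect size. Both statistical and practical significance should be considered.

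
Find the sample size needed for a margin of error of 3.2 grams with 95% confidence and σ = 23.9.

n = (z*σ/E)² = (1.96×23.9/3.2)² = 214.3 → n = 215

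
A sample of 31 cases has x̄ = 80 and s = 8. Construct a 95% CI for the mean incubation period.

CI = x̄ ± t*(s/√n) = 80 ± 2.042(8/√31) = (77.07, 82.93)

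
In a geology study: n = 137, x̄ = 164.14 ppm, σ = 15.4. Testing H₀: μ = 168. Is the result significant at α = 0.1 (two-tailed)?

z = (164.14 - 168)/(15.4/√137) = -2.934. Since |z| > 1.645, significant at α = 0.1.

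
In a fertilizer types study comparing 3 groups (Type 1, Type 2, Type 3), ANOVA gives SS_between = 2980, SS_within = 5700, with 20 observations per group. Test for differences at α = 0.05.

df_between = 2, df_within = 57. F = MS_between/MS_within = 1490.0/100.0 = 14.9. F_crit ≈ 3.159. Reject H₀. At least one mean differs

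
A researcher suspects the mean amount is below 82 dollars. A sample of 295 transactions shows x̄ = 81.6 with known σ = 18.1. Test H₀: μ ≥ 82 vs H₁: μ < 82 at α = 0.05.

z = -0.38. Critical value: -1.645. Fail to reject H₀.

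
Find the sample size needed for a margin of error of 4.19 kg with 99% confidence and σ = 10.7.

n = (z*σ/E)² = (2.576×10.7/4.19)² = 43.3 → n = 44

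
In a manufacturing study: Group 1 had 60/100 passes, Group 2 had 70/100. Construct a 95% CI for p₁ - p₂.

p̂₁ = 0.6, p̂₂ = 0.7. Difference = -0.1. CI = (-0.231, 0.031)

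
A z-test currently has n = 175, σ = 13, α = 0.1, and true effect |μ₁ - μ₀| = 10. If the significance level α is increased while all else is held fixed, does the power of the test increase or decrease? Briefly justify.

Power increases: a larger α lowers the critical value, so more of the H₁ sampling distribution falls in the rejection region.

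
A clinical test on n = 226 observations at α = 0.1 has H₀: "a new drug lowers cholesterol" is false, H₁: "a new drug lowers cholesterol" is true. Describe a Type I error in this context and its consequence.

Type I error: rejecting H₀ when it is true — concluding that a new drug lowers cholesterol when in fact it is not. Consequence: approving an ineffective drug — patients take a useless medication and may skip effective alternatives.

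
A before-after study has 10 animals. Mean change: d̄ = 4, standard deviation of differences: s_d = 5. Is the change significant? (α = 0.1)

t = d̄/(s_d/√n) = 4/(5/√10) = 2.53. df = 9, critical t = ±1.833. Reject H₀.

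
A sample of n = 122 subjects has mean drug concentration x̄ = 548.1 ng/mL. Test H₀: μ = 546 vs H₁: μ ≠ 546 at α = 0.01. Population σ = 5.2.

z = (x̄ - μ₀)/(σ/√n) = (548.1 - 546)/(5.2/√122) = 4.461. Critical value: ±2.576. Since |4.461| > 2.576, Reject H₀.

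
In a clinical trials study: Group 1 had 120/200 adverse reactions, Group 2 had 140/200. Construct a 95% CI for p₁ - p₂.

p̂₁ = 0.6, p̂₂ = 0.7. Difference = -0.1. CI = (-0.193, -0.007)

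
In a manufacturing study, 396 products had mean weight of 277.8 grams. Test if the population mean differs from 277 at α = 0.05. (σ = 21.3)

z = (x̄ - μ₀)/(σ/√n) = (277.8 - 277)/(21.3/√396) = 0.747. Critical value: ±1.96. Since |0.747| ≤ 1.96, Fail to reject H₀.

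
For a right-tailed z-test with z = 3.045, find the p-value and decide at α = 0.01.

p = P(Z > 3.045) = 1 - Φ(3.045) ≈ 0.0012. Since p < 0.01, reject H₀ (significant) at α = 0.01.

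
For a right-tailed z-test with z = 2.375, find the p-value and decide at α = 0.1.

p = P(Z > 2.375) = 1 - Φ(2.375) ≈ 0.0088. Since p < 0.1, reject H₀ (significant) at α = 0.1.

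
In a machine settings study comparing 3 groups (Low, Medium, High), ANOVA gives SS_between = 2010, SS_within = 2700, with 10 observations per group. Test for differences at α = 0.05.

df_between = 2, df_within = 27. F = MS_between/MS_within = 1005.0/100.0 = 10.05. F_crit ≈ 3.354. Reject H₀. At least one mean differs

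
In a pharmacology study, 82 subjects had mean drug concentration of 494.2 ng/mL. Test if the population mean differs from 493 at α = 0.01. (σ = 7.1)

z = (x̄ - μ₀)/(σ/√n) = (494.2 - 493)/(7.1/√82) = 1.53. Critical value: ±2.576. Since |1.53| ≤ 2.576, Fail to reject H₀.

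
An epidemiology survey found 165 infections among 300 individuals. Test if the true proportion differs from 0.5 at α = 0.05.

p̂ = 0.55, p₀ = 0.5. z = (p̂ - p₀)/√(p₀(1-p₀)/n) = 1.732. Critical: ±1.96. Fail to reject H₀.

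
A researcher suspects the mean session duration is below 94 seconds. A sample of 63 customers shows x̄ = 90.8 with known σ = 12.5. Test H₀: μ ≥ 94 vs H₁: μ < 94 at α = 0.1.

z = -2.032. Critical value: -1.28. Reject H₀.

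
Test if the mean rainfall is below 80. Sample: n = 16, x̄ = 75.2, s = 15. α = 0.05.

t = (75.2 - 80)/(15/√16) = -1.28, df = 15. Critical t = -1.753. Fail to reject H₀.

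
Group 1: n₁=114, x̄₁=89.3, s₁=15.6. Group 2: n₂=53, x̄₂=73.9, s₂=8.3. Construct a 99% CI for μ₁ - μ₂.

Difference = 15.4. SE = √(15.6²/114 + 8.3²/53) = 1.853. CI = (10.63, 20.17)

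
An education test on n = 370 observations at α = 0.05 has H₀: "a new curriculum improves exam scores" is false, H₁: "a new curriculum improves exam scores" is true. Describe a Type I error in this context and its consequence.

Type I error: rejecting H₀ when it is true — concluding that a new curriculum improves exam scores when in fact it is not. Consequence: adopting a curriculum that gives no real benefit — disruption for nothing.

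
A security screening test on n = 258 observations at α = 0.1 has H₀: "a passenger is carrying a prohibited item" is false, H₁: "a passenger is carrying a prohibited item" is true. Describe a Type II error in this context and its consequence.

Type II error: failing to reject H₀ when it is false — concluding that a passenger is carrying a prohibited item is not supported when in fact it is. Consequence: letting a prohibited item through — security breach.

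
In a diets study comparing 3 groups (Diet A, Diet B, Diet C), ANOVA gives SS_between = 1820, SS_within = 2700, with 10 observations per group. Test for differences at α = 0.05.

df_between = 2, df_within = 27. F = MS_between/MS_within = 910.0/100.0 = 9.1. F_crit ≈ 3.354. Reject H₀. At least one mean differs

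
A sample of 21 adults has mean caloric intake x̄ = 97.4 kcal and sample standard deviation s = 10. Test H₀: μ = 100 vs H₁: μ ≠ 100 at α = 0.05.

t = (x̄ - μ₀)/(s/√n) = (97.4 - 100)/(10/√21) = -1.191. df = 20, critical t = ±2.086. Fail to reject H₀.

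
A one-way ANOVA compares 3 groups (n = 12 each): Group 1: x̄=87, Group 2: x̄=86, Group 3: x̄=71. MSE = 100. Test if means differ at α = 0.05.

Grand mean = 81.33. SS_between = 1928.0, MS_between = 964.0. F = 9.64, F_crit ≈ 3.285. Reject H₀.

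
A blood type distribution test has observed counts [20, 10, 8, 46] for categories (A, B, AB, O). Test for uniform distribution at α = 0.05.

Expected = 21 each. χ² = Σ(O-E)²/E = 43.619. df = 3, critical value = 7.815. Reject H₀.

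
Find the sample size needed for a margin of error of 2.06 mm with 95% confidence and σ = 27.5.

n = (z*σ/E)² = (1.96×27.5/2.06)² = 684.6 → n = 685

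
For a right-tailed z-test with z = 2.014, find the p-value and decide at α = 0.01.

p = P(Z > 2.014) = 1 - Φ(2.014) ≈ 0.022. Since p ≥ 0.01, fail to reject H₀ (not significant) at α = 0.01.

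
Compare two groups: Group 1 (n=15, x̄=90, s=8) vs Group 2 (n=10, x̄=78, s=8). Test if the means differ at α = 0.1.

Pooled sp = 8.0. t = 3.674, df = 23. Critical t = ±1.714. Reject H₀.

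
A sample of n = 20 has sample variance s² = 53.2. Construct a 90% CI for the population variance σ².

df = 19. χ²_{0.05} = 30.144, χ²_{0.95} = 10.117. CI for σ² = ((n-1)s²/χ²_{α/2}, (n-1)s²/χ²_{1-α/2}) = (19·53.2/30.144, 19·53.2/10.117) = (33.53, 99.91)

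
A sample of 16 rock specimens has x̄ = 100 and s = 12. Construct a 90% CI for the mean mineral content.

CI = x̄ ± t*(s/√n) = 100 ± 1.753(12/√16) = (94.74, 105.26)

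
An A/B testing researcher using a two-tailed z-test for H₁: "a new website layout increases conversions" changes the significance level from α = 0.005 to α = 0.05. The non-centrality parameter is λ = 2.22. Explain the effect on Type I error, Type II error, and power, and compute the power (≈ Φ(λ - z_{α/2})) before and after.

Increasing α from 0.005 to 0.05:
• Type I error rate increases (α is the Type I rate by definition).
• Critical value moves from z_{α/2} = 2.807 to 1.96, so power = Φ(λ - z_{α/2}) goes from Φ(2.22 - 2.807) = 0.279 to Φ(2.22 - 1.96) = 0.603.
• Type II error rate β = 1 - power therefore decreases (0.721 → 0.397).
Appropriate when false negatives are costly — here, discarding a layout that would have improved conversions — lost revenue.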